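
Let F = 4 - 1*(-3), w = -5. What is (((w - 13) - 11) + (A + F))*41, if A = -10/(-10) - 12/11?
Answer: -9963/11 ≈ -905.73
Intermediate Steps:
A = -1/11 (A = -10*(-⅒) - 12*1/11 = 1 - 12/11 = -1/11 ≈ -0.090909)
F = 7 (F = 4 + 3 = 7)
(((w - 13) - 11) + (A + F))*41 = (((-5 - 13) - 11) + (-1/11 + 7))*41 = ((-18 - 11) + 76/11)*41 = (-29 + 76/11)*41 = -243/11*41 = -9963/11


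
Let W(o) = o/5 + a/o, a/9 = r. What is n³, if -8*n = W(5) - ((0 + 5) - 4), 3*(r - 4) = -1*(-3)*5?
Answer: -531441/64000 ≈ -8.3038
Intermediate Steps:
r = 9 (r = 4 + (-1*(-3)*5)/3 = 4 + (3*5)/3 = 4 + (⅓)*15 = 4 + 5 = 9)
a = 81 (a = 9*9 = 81)
W(o) = 81/o + o/5 (W(o) = o/5 + 81/o = 81/o + o/5)
n = -81/40 (n = -((81/5 + (⅕)*5) - ((0 + 5) - 4))/8 = -((81*(⅕) + 1) - (5 - 4))/8 = -((81/5 + 1) - 1*1)/8 = -(86/5 - 1)/8 = -⅛*81/5 = -81/40 ≈ -2.0250)
n³ = (-81/40)³ = -531441/64000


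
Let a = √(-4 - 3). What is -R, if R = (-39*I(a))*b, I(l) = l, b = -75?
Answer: -2925*I*√7 ≈ -7738.8*I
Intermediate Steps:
a = I*√7 (a = √(-7) = I*√7 ≈ 2.6458*I)
R = 2925*I*√7 (R = -39*I*√7*(-75) = 2925*I*√7 ≈ 7738.8*I)
-R = -2925*I*√7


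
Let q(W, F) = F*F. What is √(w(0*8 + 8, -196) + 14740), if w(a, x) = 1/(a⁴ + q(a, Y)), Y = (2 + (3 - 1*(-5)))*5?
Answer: √160324092609/3298 ≈ 121.41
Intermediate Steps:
Y = 50 (Y = (2 + (3 + 5))*5 = (2 + 8)*5 = 10*5 = 50)
q(W, F) = F²
w(a, x) = 1/(2500 + a⁴) (w(a, x) = 1/(a⁴ + 50²) = 1/(a⁴ + 2500) = 1/(2500 + a⁴))
√(w(0*8 + 8, -196) + 14740) = √(1/(2500 + (0*8 + 8)⁴) + 14740) = √(1/(2500 + (0 + 8)⁴) + 14740) = √(1/(2500 + 8⁴) + 14740) = √(1/(2500 + 4096) + 14740) = √(1/6596 + 14740) = √(97225041/6596) = √160324092609/3298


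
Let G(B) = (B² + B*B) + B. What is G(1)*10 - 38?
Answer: -8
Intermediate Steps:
G(B) = B + 2*B² (G(B) = (B² + B²) + B = 2*B² + B = B + 2*B²)
G(1)*10 - 38 = (1*(1 + 2*1))*10 - 38 = (1*(1 + 2))*10 - 38 = (1*3)*10 - 38 = 3*10 - 38 = 30 - 38 = -8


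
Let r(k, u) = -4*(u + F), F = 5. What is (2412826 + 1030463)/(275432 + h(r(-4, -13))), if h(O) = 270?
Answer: 3443289/275702 ≈ 12.489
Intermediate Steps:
r(k, u) = -20 - 4*u (r(k, u) = -4*(u + 5) = -4*(5 + u) = -20 - 4*u)
(2412826 + 1030463)/(275432 + h(r(-4, -13))) = (2412826 + 1030463)/(275432 + 270) = 3443289/275702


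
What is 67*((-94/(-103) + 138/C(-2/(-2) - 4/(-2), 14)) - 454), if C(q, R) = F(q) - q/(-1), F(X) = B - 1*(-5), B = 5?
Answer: -39695490/1339 ≈ -29646.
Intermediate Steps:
F(X) = 10 (F(X) = 5 - 1*(-5) = 5 + 5 = 10)
C(q, R) = 10 + q (C(q, R) = 10 - q/(-1) = 10 - q*(-1) = 10 - (-1)*q = 10 + q)
67*((-94/(-103) + 138/C(-2/(-2) - 4/(-2), 14)) - 454) = 67*((-94/(-103) + 138/(10 + (-2/(-2) - 4/(-2)))) - 454) = 67*((-94*(-1/103) + 138/(10 + (-2*(-½) - 4*(-½)))) - 454) = 67*((94/103 + 138/(10 + (1 + 2))) - 454) = 67*((94/103 + 138/(10 + 3)) - 454) = 67*((94/103 + 138/13) - 454) = 67*(15436/1339 - 454) = 67*(-592470/1339) = -39695490/1339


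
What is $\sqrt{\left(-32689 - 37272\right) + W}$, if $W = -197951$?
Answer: $366 i \sqrt{2} \approx 517.6 i$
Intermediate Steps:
$\sqrt{\left(-32689 - 37272\right) + W} = \sqrt{\left(-32689 - 37272\right) - 197951} = \sqrt{-69961 - 197951} = \sqrt{-267912} = 366 i \sqrt{2}$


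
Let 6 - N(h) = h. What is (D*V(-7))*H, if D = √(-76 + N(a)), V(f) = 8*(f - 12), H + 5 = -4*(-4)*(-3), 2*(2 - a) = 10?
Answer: 8056*I*√67 ≈ 65941.0*I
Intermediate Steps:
a = -3 (a = 2 - ½*10 = 2 - 5 = -3)
H = -53 (H = -5 - 4*(-4)*(-3) = -5 + 16*(-3) = -5 - 48 = -53)
N(h) = 6 - h
V(f) = -96 + 8*f (V(f) = 8*(-12 + f) = -96 + 8*f)
D = I*√67 (D = √(-76 + (6 - 1*(-3))) = √(-76 + (6 + 3)) = √(-76 + 9) = √(-67) = I*√67 ≈ 8.1853*I)
(D*V(-7))*H = ((I*√67)*(-96 + 8*(-7)))*(-53) = ((I*√67)*(-96 - 56))*(-53) = ((I*√67)*(-152))*(-53) = -152*I*√67*(-53) = 8056*I*√67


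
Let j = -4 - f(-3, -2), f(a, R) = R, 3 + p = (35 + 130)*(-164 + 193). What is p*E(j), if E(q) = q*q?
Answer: 19128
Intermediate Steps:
p = 4782 (p = -3 + (35 + 130)*(-164 + 193) = -3 + 165*29 = -3 + 4785 = 4782)
j = -2 (j = -4 - 1*(-2) = -4 + 2 = -2)
E(q) = q²
p*E(j) = 4782*(-2)² = 4782*4 = 19128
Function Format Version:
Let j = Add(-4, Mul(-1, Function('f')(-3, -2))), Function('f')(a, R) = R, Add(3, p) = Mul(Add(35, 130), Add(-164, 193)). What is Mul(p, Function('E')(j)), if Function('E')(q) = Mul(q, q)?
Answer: 19128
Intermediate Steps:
p = 4782 (p = Add(-3, Mul(Add(35, 130), Add(-164, 193))) = Add(-3, Mul(165, 29)) = Add(-3, 4785) = 4782)
j = -2 (j = Add(-4, Mul(-1, -2)) = Add(-4, 2) = -2)
Function('E')(q) = Pow(q, 2)
Mul(p, Function('E')(j)) = Mul(4782, Pow(-2, 2)) = Mul(4782, 4) = 19128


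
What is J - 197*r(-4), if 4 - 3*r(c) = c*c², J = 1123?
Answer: -10027/3 ≈ -3342.3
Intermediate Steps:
r(c) = 4/3 - c³/3 (r(c) = 4/3 - c*c²/3 = 4/3 - c³/3)
J - 197*r(-4) = 1123 - 197*(4/3 - ⅓*(-4)³) = 1123 - 197*(4/3 - ⅓*(-64)) = 1123 - 197*(4/3 + 64/3) = 1123 - 197*68/3 = 1123 - 13396/3 = -10027/3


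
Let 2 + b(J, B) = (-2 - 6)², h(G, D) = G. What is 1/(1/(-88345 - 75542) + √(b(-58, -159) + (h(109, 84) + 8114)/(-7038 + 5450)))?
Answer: 260252556/2423563524271589 + 53717897538*√35822501/2423563524271589 ≈ 0.13266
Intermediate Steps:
b(J, B) = 62 (b(J, B) = -2 + (-2 - 6)² = -2 + (-8)² = -2 + 64 = 62)
1/(1/(-88345 - 75542) + √(b(-58, -159) + (h(109, 84) + 8114)/(-7038 + 5450))) = 1/(1/(-88345 - 75542) + √(62 + (109 + 8114)/(-7038 + 5450))) = 1/(1/(-163887) + √(62 + 8223/(-1588))) = 1/(-1/163887 + √(62 + 8223*(-1/1588))) = 1/(-1/163887 + √(62 - 8223/1588)) = 1/(-1/163887 + √(90233/1588)) = 1/(-1/163887 + √35822501/794)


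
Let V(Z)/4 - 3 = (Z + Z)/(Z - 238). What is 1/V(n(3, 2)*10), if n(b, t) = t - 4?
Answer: 129/1628 ≈ 0.079238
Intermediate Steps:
n(b, t) = -4 + t
V(Z) = 12 + 8*Z/(-238 + Z) (V(Z) = 12 + 4*((Z + Z)/(Z - 238)) = 12 + 4*((2*Z)/(-238 + Z)) = 12 + 4*(2*Z/(-238 + Z)) = 12 + 8*Z/(-238 + Z))
1/V(n(3, 2)*10) = 1/(4*(-714 + 5*((-4 + 2)*10))/(-238 + (-4 + 2)*10)) = 1/(4*(-714 + 5*(-2*10))/(-238 - 2*10)) = 1/(4*(-714 + 5*(-20))/(-238 - 20)) = 1/(4*(-714 - 100)/(-258)) = 1/(4*(-1/258)*(-814)) = 1/(1628/129) = 129/1628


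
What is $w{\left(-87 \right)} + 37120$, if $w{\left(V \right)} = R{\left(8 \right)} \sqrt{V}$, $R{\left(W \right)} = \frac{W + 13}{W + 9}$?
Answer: $37120 + \frac{21 i \sqrt{87}}{17} \approx 37120.0 + 11.522 i$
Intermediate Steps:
$R{\left(W \right)} = \frac{13 + W}{9 + W}$
$w{\left(V \right)} = \frac{21 \sqrt{V}}{17}$ ($w{\left(V \right)} = \frac{13 + 8}{9 + 8} \sqrt{V} = \frac{1}{17} \cdot 21 \sqrt{V} = \frac{21 \sqrt{V}}{17}$)
$w{\left(-87 \right)} + 37120 = \frac{21 \sqrt{-87}}{17} + 37120 = \frac{21 i \sqrt{87}}{17} + 37120 = 37120 + \frac{21 i \sqrt{87}}{17}$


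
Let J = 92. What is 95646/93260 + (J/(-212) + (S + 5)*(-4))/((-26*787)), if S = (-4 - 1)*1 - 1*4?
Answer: 12956226057/12642395545 ≈ 1.0248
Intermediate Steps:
S = -9 (S = -5*1 - 4 = -5 - 4 = -9)
95646/93260 + (J/(-212) + (S + 5)*(-4))/((-26*787)) = 95646/93260 + (92/(-212) + (-9 + 5)*(-4))/((-26*787)) = 95646*(1/93260) + (-1/212*92 - 4*(-4))/(-20462) = 47823/46630 + (-23/53 + 16)*(-1/20462) = 47823/46630 + (825/53)*(-1/20462) = 47823/46630 - 825/1084486 = 12956226057/12642395545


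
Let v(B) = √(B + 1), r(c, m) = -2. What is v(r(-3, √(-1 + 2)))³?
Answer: -I ≈ -1.0*I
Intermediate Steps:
v(B) = √(1 + B)
v(r(-3, √(-1 + 2)))³ = (√(1 - 2))³ = (√(-1))³ = I³ = -I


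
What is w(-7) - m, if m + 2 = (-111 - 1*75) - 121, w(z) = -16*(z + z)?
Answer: 533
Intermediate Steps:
w(z) = -32*z
m = -309 (m = -2 + ((-111 - 1*75) - 121) = -2 + ((-111 - 75) - 121) = -2 + (-186 - 121) = -2 - 307 = -309)
w(-7) - m = -32*(-7) - 1*(-309) = 224 + 309 = 533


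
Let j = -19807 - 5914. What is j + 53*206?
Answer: -14803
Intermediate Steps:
j = -25721
j + 53*206 = -25721 + 53*206 = -25721 + 10918 = -14803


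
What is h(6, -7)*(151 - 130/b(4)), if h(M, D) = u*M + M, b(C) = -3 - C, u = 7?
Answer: 56976/7 ≈ 8139.4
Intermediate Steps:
h(M, D) = 8*M (h(M, D) = 7*M + M = 8*M)
h(6, -7)*(151 - 130/b(4)) = (8*6)*(151 - 130/(-3 - 1*4)) = 48*(151 - 130/(-3 - 4)) = 48*(151 - 130/(-7)) = 48*(151 - 130*(-1/7)) = 48*(151 + 130/7) = 48*(1187/7) = 56976/7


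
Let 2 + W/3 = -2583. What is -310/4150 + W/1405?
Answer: -652376/116615 ≈ -5.5943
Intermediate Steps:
W = -7755 (W = -6 + 3*(-2583) = -6 - 7749 = -7755)
-310/4150 + W/1405 = -310/4150 - 7755/1405 = -310*1/4150 - 7755*1/1405 = -31/415 - 1551/281 = -652376/116615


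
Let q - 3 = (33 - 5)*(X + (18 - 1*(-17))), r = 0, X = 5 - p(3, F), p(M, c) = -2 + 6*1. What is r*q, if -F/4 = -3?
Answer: 0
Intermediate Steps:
F = 12 (F = -4*(-3) = 12)
p(M, c) = 4 (p(M, c) = -2 + 6 = 4)
X = 1 (X = 5 - 1*4 = 5 - 4 = 1)
q = 1011 (q = 3 + (33 - 5)*(1 + (18 - 1*(-17))) = 3 + 28*(1 + (18 + 17)) = 3 + 28*(1 + 35) = 3 + 28*36 = 3 + 1008 = 1011)
r*q = 0*1011 = 0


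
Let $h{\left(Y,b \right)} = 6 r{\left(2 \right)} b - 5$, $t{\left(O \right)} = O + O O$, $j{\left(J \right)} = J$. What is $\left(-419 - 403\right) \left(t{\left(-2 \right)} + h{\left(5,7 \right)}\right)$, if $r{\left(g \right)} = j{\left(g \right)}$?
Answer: $-66582$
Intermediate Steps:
$t{\left(O \right)} = O + O^{2}$
$r{\left(g \right)} = g$
$h{\left(Y,b \right)} = -5 + 12 b$ ($h{\left(Y,b \right)} = 6 \cdot 2 b - 5 = 12 b - 5 = -5 + 12 b$)
$\left(-419 - 403\right) \left(t{\left(-2 \right)} + h{\left(5,7 \right)}\right) = \left(-419 - 403\right) \left(- 2 \left(1 - 2\right) + \left(-5 + 12 \cdot 7\right)\right) = - 822 \left(\left(-2\right) \left(-1\right) + \left(-5 + 84\right)\right) = - 822 \left(2 + 79\right) = \left(-822\right) 81 = -66582$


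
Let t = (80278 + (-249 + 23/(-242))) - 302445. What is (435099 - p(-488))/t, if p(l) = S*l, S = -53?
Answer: -19806974/10764939 ≈ -1.8400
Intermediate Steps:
p(l) = -53*l
t = -53824695/242 (t = (80278 + (-249 - 1/242*23)) - 302445 = (80278 + (-249 - 23/242)) - 302445 = (80278 - 60281/242) - 302445 = 19366995/242 - 302445 = -53824695/242 ≈ -2.2242e+5)
(435099 - p(-488))/t = (435099 - (-53)*(-488))/(-53824695/242) = (435099 - 1*25864)*(-242/53824695) = (435099 - 25864)*(-242/53824695) = 409235*(-242/53824695) = -19806974/10764939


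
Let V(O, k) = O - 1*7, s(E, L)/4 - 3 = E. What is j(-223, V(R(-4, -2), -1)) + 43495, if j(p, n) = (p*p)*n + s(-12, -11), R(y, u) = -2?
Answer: -404102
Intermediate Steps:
s(E, L) = 12 + 4*E
V(O, k) = -7 + O (V(O, k) = O - 7 = -7 + O)
j(p, n) = -36 + n*p² (j(p, n) = (p*p)*n + (12 + 4*(-12)) = p²*n + (12 - 48) = n*p² - 36 = -36 + n*p²)
j(-223, V(R(-4, -2), -1)) + 43495 = (-36 + (-7 - 2)*(-223)²) + 43495 = (-36 - 9*49729) + 43495 = (-36 - 447561) + 43495 = -447597 + 43495 = -404102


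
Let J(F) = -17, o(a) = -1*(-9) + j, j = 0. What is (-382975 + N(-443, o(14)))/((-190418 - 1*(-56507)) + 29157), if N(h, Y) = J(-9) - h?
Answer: 382549/104754 ≈ 3.6519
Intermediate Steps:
o(a) = 9 (o(a) = -1*(-9) + 0 = 9 + 0 = 9)
N(h, Y) = -17 - h
(-382975 + N(-443, o(14)))/((-190418 - 1*(-56507)) + 29157) = (-382975 + (-17 - 1*(-443)))/((-190418 - 1*(-56507)) + 29157) = (-382975 + (-17 + 443))/((-190418 + 56507) + 29157) = (-382975 + 426)/(-133911 + 29157) = -382549/(-104754) = -382549*(-1/104754) = 382549/104754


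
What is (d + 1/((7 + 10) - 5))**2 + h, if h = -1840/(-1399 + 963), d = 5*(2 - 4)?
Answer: 1609789/15696 ≈ 102.56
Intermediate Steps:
d = -10 (d = 5*(-2) = -10)
h = 460/109 (h = -1840/(-436) = -1840*(-1/436) = 460/109 ≈ 4.2202)
(d + 1/((7 + 10) - 5))**2 + h = (-10 + 1/((7 + 10) - 5))**2 + 460/109 = (-10 + 1/(17 - 5))**2 + 460/109 = (-10 + 1/12)**2 + 460/109 = (-119/12)**2 + 460/109 = 14161/144 + 460/109 = 1609789/15696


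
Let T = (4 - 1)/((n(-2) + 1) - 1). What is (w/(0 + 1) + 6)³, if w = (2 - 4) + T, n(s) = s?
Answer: 125/8 ≈ 15.625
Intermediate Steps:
T = -3/2 (T = (4 - 1)/((-2 + 1) - 1) = 3/(-1 - 1) = 3/(-2) = 3*(-½) = -3/2 ≈ -1.5000)
w = -7/2 (w = (2 - 4) - 3/2 = -2 - 3/2 = -7/2 ≈ -3.5000)
(w/(0 + 1) + 6)³ = (-7/(2*(0 + 1)) + 6)³ = (-7/2/1 + 6)³ = (-7/2*1 + 6)³ = (-7/2 + 6)³ = (5/2)³ = 125/8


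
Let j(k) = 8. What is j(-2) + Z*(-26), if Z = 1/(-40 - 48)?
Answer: 365/44 ≈ 8.2955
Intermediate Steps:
Z = -1/88 (Z = 1/(-88) = -1/88 ≈ -0.011364)
j(-2) + Z*(-26) = 8 - 1/88*(-26) = 8 + 13/44 = 365/44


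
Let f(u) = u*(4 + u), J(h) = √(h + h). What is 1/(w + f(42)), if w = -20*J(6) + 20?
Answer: 61/118922 + 5*√3/475688 ≈ 0.00053115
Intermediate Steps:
J(h) = √2*√h (J(h) = √(2*h) = √2*√h)
w = 20 - 40*√3 (w = -20*√2*√6 + 20 = -40*√3 + 20 = 20 - 40*√3 ≈ -49.282)
1/(w + f(42)) = 1/((20 - 40*√3) + 42*(4 + 42)) = 1/((20 - 40*√3) + 42*46) = 1/((20 - 40*√3) + 1932) = 1/(1952 - 40*√3)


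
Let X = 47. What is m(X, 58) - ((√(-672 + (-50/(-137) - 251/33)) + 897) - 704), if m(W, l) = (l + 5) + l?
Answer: -72 - I*√13883308329/4521 ≈ -72.0 - 26.062*I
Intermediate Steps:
m(W, l) = 5 + 2*l (m(W, l) = (5 + l) + l = 5 + 2*l)
m(X, 58) - ((√(-672 + (-50/(-137) - 251/33)) + 897) - 704) = (5 + 2*58) - ((√(-672 + (-50/(-137) - 251/33)) + 897) - 704) = (5 + 116) - ((√(-672 + (-50*(-1/137) - 251*1/33)) + 897) - 704) = 121 - ((√(-672 + (50/137 - 251/33)) + 897) - 704) = 121 - ((√(-672 - 32737/4521) + 897) - 704) = 121 - ((√(-3070849/4521) + 897) - 704) = 121 - ((I*√13883308329/4521 + 897) - 704) = 121 - ((897 + I*√13883308329/4521) - 704) = 121 - (193 + I*√13883308329/4521) = 121 + (-193 - I*√13883308329/4521) = -72 - I*√13883308329/4521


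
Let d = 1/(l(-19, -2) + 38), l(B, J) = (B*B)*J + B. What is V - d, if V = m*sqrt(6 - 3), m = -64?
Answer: 1/703 - 64*sqrt(3) ≈ -110.85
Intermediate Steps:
l(B, J) = B + J*B**2 (l(B, J) = B**2*J + B = J*B**2 + B = B + J*B**2)
V = -64*sqrt(3) (V = -64*sqrt(6 - 3) = -64*sqrt(3) ≈ -110.85)
d = -1/703 (d = 1/(-19*(1 - 19*(-2)) + 38) = 1/(-19*(1 + 38) + 38) = 1/(-19*39 + 38) = 1/(-741 + 38) = 1/(-703) = -1/703 ≈ -0.0014225)
V - d = -64*sqrt(3) - 1*(-1/703) = -64*sqrt(3) + 1/703 = 1/703 - 64*sqrt(3)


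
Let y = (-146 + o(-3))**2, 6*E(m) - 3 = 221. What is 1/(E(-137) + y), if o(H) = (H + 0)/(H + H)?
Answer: 12/254491 ≈ 4.7153e-5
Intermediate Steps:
o(H) = 1/2 (o(H) = H/((2*H)) = H*(1/(2*H)) = 1/2)
E(m) = 112/3 (E(m) = 1/2 + (1/6)*221 = 1/2 + 221/6 = 112/3)
y = 84681/4 (y = (-146 + 1/2)**2 = (-291/2)**2 = 84681/4 ≈ 21170.)
1/(E(-137) + y) = 1/(112/3 + 84681/4) = 1/(254491/12) = 12/254491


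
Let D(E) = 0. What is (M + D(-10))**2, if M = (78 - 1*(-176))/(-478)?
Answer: 16129/57121 ≈ 0.28237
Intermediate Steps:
M = -127/239 (M = (78 + 176)*(-1/478) = 254*(-1/478) = -127/239 ≈ -0.53138)
(M + D(-10))**2 = (-127/239 + 0)**2 = (-127/239)**2 = 16129/57121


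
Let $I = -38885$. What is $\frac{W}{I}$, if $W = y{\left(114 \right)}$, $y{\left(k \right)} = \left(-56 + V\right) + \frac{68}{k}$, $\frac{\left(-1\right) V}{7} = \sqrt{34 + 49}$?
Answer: $\frac{3158}{2216445} + \frac{\sqrt{83}}{5555} \approx 0.0030648$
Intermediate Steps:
$V = - 7 \sqrt{83}$ ($V = - 7 \sqrt{34 + 49} = - 7 \sqrt{83} \approx -63.773$)
$y{\left(k \right)} = -56 - 7 \sqrt{83} + \frac{68}{k}$ ($y{\left(k \right)} = \left(-56 - 7 \sqrt{83}\right) + \frac{68}{k} = -56 - 7 \sqrt{83} + \frac{68}{k}$)
$W = - \frac{3158}{57} - 7 \sqrt{83}$ ($W = -56 - 7 \sqrt{83} + \frac{68}{114} = -56 - 7 \sqrt{83} + 68 \cdot \frac{1}{114} = -56 - 7 \sqrt{83} + \frac{34}{57} = - \frac{3158}{57} - 7 \sqrt{83} \approx -119.18$)
$\frac{W}{I} = \frac{- \frac{3158}{57} - 7 \sqrt{83}}{-38885} = \left(- \frac{3158}{57} - 7 \sqrt{83}\right) \left(- \frac{1}{38885}\right) = \frac{3158}{2216445} + \frac{\sqrt{83}}{5555}$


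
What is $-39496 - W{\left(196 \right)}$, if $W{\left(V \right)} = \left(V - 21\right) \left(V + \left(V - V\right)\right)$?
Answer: $-73796$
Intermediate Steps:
$W{\left(V \right)} = V \left(-21 + V\right)$ ($W{\left(V \right)} = \left(-21 + V\right) \left(V + 0\right) = \left(-21 + V\right) V = V \left(-21 + V\right)$)
$-39496 - W{\left(196 \right)} = -39496 - 196 \left(-21 + 196\right) = -39496 - 196 \cdot 175 = -39496 - 34300 = -73796$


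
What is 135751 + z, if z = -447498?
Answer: -311747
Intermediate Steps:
135751 + z = 135751 - 447498 = -311747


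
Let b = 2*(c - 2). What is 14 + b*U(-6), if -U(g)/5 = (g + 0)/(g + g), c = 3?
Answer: 9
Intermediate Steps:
U(g) = -5/2 (U(g) = -5*(g + 0)/(g + g) = -5*g/(2*g) = -5*g*1/(2*g) = -5*½ = -5/2)
b = 2 (b = 2*(3 - 2) = 2*1 = 2)
14 + b*U(-6) = 14 + 2*(-5/2) = 14 - 5 = 9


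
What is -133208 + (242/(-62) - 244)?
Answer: -4137133/31 ≈ -1.3346e+5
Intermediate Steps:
-133208 + (242/(-62) - 244) = -133208 + (-1/62*242 - 244) = -133208 + (-121/31 - 244) = -133208 - 7685/31 = -4137133/31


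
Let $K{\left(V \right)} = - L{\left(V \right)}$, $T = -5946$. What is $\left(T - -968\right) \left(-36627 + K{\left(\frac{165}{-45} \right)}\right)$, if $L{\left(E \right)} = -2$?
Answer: $182319250$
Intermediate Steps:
$K{\left(V \right)} = 2$ ($K{\left(V \right)} = \left(-1\right) \left(-2\right) = 2$)
$\left(T - -968\right) \left(-36627 + K{\left(\frac{165}{-45} \right)}\right) = \left(-5946 - -968\right) \left(-36627 + 2\right) = \left(-5946 + 968\right) \left(-36625\right) = \left(-4978\right) \left(-36625\right) = 182319250$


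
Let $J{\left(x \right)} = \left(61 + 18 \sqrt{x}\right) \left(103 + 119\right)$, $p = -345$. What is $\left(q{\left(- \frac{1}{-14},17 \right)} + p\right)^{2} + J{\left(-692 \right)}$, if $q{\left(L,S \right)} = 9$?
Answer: $126438 + 7992 i \sqrt{173} \approx 1.2644 \cdot 10^{5} + 1.0512 \cdot 10^{5} i$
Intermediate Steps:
$J{\left(x \right)} = 13542 + 3996 \sqrt{x}$ ($J{\left(x \right)} = \left(61 + 18 \sqrt{x}\right) 222 = 13542 + 3996 \sqrt{x}$)
$\left(q{\left(- \frac{1}{-14},17 \right)} + p\right)^{2} + J{\left(-692 \right)} = \left(9 - 345\right)^{2} + \left(13542 + 3996 \sqrt{-692}\right) = \left(-336\right)^{2} + \left(13542 + 3996 \cdot 2 i \sqrt{173}\right) = 112896 + \left(13542 + 7992 i \sqrt{173}\right) = 126438 + 7992 i \sqrt{173}$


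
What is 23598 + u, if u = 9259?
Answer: 32857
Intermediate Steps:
23598 + u = 23598 + 9259 = 32857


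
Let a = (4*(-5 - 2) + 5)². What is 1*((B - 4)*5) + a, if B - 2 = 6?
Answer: 549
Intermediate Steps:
B = 8 (B = 2 + 6 = 8)
a = 529 (a = (4*(-7) + 5)² = (-28 + 5)² = (-23)² = 529)
1*((B - 4)*5) + a = 1*((8 - 4)*5) + 529 = 1*(4*5) + 529 = 1*20 + 529 = 20 + 529 = 549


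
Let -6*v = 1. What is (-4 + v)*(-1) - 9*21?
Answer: -1109/6 ≈ -184.83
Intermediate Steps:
v = -⅙ (v = -⅙*1 = -⅙ ≈ -0.16667)
(-4 + v)*(-1) - 9*21 = (-4 - ⅙)*(-1) - 9*21 = -25/6*(-1) - 189 = 25/6 - 189 = -1109/6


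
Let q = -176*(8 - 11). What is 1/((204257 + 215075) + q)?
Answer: 1/419860 ≈ 2.3817e-6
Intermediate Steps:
q = 528 (q = -176*(-3) = 528)
1/((204257 + 215075) + q) = 1/((204257 + 215075) + 528) = 1/(419332 + 528) = 1/419860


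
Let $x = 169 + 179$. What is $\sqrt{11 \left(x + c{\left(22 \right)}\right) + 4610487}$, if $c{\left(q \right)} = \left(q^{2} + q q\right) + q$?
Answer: $\sqrt{4625205} \approx 2150.6$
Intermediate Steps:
$c{\left(q \right)} = q + 2 q^{2}$ ($c{\left(q \right)} = \left(q^{2} + q^{2}\right) + q = 2 q^{2} + q = q + 2 q^{2}$)
$x = 348$
$\sqrt{11 \left(x + c{\left(22 \right)}\right) + 4610487} = \sqrt{11 \left(348 + 22 \left(1 + 2 \cdot 22\right)\right) + 4610487} = \sqrt{11 \left(348 + 22 \left(1 + 44\right)\right) + 4610487} = \sqrt{11 \left(348 + 22 \cdot 45\right) + 4610487} = \sqrt{11 \left(348 + 990\right) + 4610487} = \sqrt{11 \cdot 1338 + 4610487} = \sqrt{14718 + 4610487} = \sqrt{4625205}$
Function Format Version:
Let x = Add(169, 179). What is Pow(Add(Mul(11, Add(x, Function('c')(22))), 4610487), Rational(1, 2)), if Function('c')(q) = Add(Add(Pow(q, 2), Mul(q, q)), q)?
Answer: Pow(4625205, Rational(1, 2)) ≈ 2150.6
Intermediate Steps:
Function('c')(q) = Add(q, Mul(2, Pow(q, 2))) (Function('c')(q) = Add(Add(Pow(q, 2), Pow(q, 2)), q) = Add(Mul(2, Pow(q, 2)), q) = Add(q, Mul(2, Pow(q, 2))))
x = 348
Pow(Add(Mul(11, Add(x, Function('c')(22))), 4610487), Rational(1, 2)) = Pow(Add(Mul(11, Add(348, Mul(22, Add(1, Mul(2, 22))))), 4610487), Rational(1, 2)) = Pow(Add(Mul(11, Add(348, Mul(22, Add(1, 44)))), 4610487), Rational(1, 2)) = Pow(Add(Mul(11, Add(348, Mul(22, 45))), 4610487), Rational(1, 2)) = Pow(Add(Mul(11, Add(348, 990)), 4610487), Rational(1, 2)) = Pow(Add(Mul(11, 1338), 4610487), Rational(1, 2)) = Pow(Add(14718, 4610487), Rational(1, 2)) = Pow(4625205, Rational(1, 2))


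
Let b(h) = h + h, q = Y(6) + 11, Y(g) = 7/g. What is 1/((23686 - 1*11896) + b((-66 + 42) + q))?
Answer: 3/35299 ≈ 8.4988e-5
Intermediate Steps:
q = 73/6 (q = 7/6 + 11 = 73/6 ≈ 12.167)
b(h) = 2*h
1/((23686 - 1*11896) + b((-66 + 42) + q)) = 1/((23686 - 1*11896) + 2*((-66 + 42) + 73/6)) = 1/((23686 - 11896) + 2*(-24 + 73/6)) = 1/(11790 + 2*(-71/6)) = 1/(11790 - 71/3) = 1/(35299/3) = 3/35299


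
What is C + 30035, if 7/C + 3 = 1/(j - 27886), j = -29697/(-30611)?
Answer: 76907549498987/2560796558 ≈ 30033.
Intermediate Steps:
j = 29697/30611 (j = -29697*(-1/30611) = 29697/30611 ≈ 0.97014)
C = -5975120543/2560796558 (C = 7/(-3 + 1/(29697/30611 - 27886)) = 7/(-3 + 1/(-853588649/30611)) = 7/(-3 - 30611/853588649) = 7/(-2560796558/853588649) = 7*(-853588649/2560796558) = -5975120543/2560796558 ≈ -2.3333)
C + 30035 = -5975120543/2560796558 + 30035 = 76907549498987/2560796558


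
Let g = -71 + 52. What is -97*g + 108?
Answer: 1951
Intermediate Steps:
g = -19
-97*g + 108 = -97*(-19) + 108 = 1843 + 108 = 1951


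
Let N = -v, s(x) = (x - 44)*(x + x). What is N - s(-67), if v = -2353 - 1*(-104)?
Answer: -12625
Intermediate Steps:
v = -2249 (v = -2353 + 104 = -2249)
s(x) = 2*x*(-44 + x) (s(x) = (-44 + x)*(2*x) = 2*x*(-44 + x))
N = 2249 (N = -1*(-2249) = 2249)
N - s(-67) = 2249 - 2*(-67)*(-44 - 67) = 2249 - 2*(-67)*(-111) = 2249 - 1*14874 = 2249 - 14874 = -12625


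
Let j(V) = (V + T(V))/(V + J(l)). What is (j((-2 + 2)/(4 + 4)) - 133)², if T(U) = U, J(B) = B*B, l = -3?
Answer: 17689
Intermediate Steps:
J(B) = B²
j(V) = 2*V/(9 + V) (j(V) = (V + V)/(V + (-3)²) = (2*V)/(V + 9) = (2*V)/(9 + V) = 2*V/(9 + V))
(j((-2 + 2)/(4 + 4)) - 133)² = (2*((-2 + 2)/(4 + 4))/(9 + (-2 + 2)/(4 + 4)) - 133)² = (2*(0/8)/(9 + 0/8) - 133)² = (2*(0*(⅛))/(9 + 0*(⅛)) - 133)² = (2*0/(9 + 0) - 133)² = (2*0/9 - 133)² = (2*0*(⅑) - 133)² = (0 - 133)² = (-133)² = 17689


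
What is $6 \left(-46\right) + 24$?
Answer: $-252$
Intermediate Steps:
$6 \left(-46\right) + 24 = -276 + 24 = -252$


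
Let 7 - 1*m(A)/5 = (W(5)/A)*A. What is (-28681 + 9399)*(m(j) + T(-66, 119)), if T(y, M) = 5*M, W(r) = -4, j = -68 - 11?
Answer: -12533300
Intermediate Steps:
j = -79
m(A) = 55 (m(A) = 35 - 5*(-4/A)*A = 35 - 5*(-4) = 35 + 20 = 55)
(-28681 + 9399)*(m(j) + T(-66, 119)) = (-28681 + 9399)*(55 + 5*119) = -19282*(55 + 595) = -19282*650 = -12533300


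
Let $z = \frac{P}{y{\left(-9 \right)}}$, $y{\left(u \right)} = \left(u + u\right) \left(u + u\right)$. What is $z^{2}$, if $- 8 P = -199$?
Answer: $\frac{39601}{6718464} \approx 0.0058944$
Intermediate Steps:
$y{\left(u \right)} = 4 u^{2}$ ($y{\left(u \right)} = 2 u 2 u = 4 u^{2}$)
$P = \frac{199}{8}$ ($P = \left(- \frac{1}{8}\right) \left(-199\right) = \frac{199}{8} \approx 24.875$)
$z = \frac{199}{2592}$ ($z = \frac{199}{8 \cdot 4 \left(-9\right)^{2}} = \frac{199}{8 \cdot 4 \cdot 81} = \frac{199}{8 \cdot 324} = \frac{199}{8} \cdot \frac{1}{324} = \frac{199}{2592} \approx 0.076775$)
$z^{2} = \left(\frac{199}{2592}\right)^{2} = \frac{39601}{6718464}$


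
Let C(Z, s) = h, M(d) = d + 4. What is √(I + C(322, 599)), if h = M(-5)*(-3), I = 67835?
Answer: √67838 ≈ 260.46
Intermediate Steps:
M(d) = 4 + d
h = 3 (h = (4 - 5)*(-3) = -1*(-3) = 3)
C(Z, s) = 3
√(I + C(322, 599)) = √(67835 + 3) = √67838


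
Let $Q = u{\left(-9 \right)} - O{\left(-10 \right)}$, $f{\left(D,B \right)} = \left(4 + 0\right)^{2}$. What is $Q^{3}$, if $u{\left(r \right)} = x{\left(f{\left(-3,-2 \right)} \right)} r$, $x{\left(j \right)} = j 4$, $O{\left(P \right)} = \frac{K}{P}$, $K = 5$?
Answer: $- \frac{1524845951}{8} \approx -1.9061 \cdot 10^{8}$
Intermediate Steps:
$f{\left(D,B \right)} = 16$ ($f{\left(D,B \right)} = 4^{2} = 16$)
$O{\left(P \right)} = \frac{5}{P}$
$x{\left(j \right)} = 4 j$
$u{\left(r \right)} = 64 r$ ($u{\left(r \right)} = 4 \cdot 16 r = 64 r$)
$Q = - \frac{1151}{2}$ ($Q = 64 \left(-9\right) - \frac{5}{-10} = -576 - 5 \left(- \frac{1}{10}\right) = -576 - - \frac{1}{2} = -576 + \frac{1}{2} = - \frac{1151}{2} \approx -575.5$)
$Q^{3} = \left(- \frac{1151}{2}\right)^{3} = - \frac{1524845951}{8}$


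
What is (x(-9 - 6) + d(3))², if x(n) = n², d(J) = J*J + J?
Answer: 56169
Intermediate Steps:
d(J) = J + J² (d(J) = J² + J = J + J²)
(x(-9 - 6) + d(3))² = ((-9 - 6)² + 3*(1 + 3))² = ((-15)² + 3*4)² = (225 + 12)² = 237² = 56169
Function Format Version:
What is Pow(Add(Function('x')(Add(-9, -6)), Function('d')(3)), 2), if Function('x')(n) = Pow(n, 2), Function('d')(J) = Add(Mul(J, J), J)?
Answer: 56169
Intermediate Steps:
Function('d')(J) = Add(J, Pow(J, 2)) (Function('d')(J) = Add(Pow(J, 2), J) = Add(J, Pow(J, 2)))
Pow(Add(Function('x')(Add(-9, -6)), Function('d')(3)), 2) = Pow(Add(Pow(Add(-9, -6), 2), Mul(3, Add(1, 3))), 2) = Pow(Add(Pow(-15, 2), Mul(3, 4)), 2) = Pow(Add(225, 12), 2) = Pow(237, 2) = 56169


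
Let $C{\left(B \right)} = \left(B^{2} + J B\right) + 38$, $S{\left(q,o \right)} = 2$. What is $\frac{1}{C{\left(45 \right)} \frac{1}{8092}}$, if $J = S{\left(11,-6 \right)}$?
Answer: $\frac{8092}{2153} \approx 3.7585$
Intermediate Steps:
$J = 2$
$C{\left(B \right)} = 38 + B^{2} + 2 B$ ($C{\left(B \right)} = \left(B^{2} + 2 B\right) + 38 = 38 + B^{2} + 2 B$)
$\frac{1}{C{\left(45 \right)} \frac{1}{8092}} = \frac{1}{\left(38 + 45^{2} + 2 \cdot 45\right) \frac{1}{8092}} = \frac{1}{\left(38 + 2025 + 90\right) \frac{1}{8092}} = \frac{1}{2153 \cdot \frac{1}{8092}} = \frac{1}{\frac{2153}{8092}} = \frac{8092}{2153}$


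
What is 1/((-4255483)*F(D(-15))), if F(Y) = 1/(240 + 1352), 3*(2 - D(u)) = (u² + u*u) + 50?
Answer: -1592/4255483 ≈ -0.00037411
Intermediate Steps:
D(u) = -44/3 - 2*u²/3 (D(u) = 2 - ((u² + u*u) + 50)/3 = 2 - ((u² + u²) + 50)/3 = 2 - (2*u² + 50)/3 = 2 - (50 + 2*u²)/3 = 2 + (-50/3 - 2*u²/3) = -44/3 - 2*u²/3)
F(Y) = 1/1592
1/((-4255483)*F(D(-15))) = 1/((-4255483)*(1/1592)) = -1/4255483*1592 = -1592/4255483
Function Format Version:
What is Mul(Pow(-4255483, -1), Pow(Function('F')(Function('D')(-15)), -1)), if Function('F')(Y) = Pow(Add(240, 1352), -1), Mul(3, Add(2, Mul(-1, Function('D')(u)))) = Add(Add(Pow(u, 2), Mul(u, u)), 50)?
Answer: Rational(-1592, 4255483) ≈ -0.00037411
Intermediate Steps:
Function('D')(u) = Add(Rational(-44, 3), Mul(Rational(-2, 3), Pow(u, 2))) (Function('D')(u) = Add(2, Mul(Rational(-1, 3), Add(Add(Pow(u, 2), Mul(u, u)), 50))) = Add(2, Mul(Rational(-1, 3), Add(Add(Pow(u, 2), Pow(u, 2)), 50))) = Add(2, Mul(Rational(-1, 3), Add(Mul(2, Pow(u, 2)), 50))) = Add(2, Mul(Rational(-1, 3), Add(50, Mul(2, Pow(u, 2))))) = Add(2, Add(Rational(-50, 3), Mul(Rational(-2, 3), Pow(u, 2)))) = Add(Rational(-44, 3), Mul(Rational(-2, 3), Pow(u, 2))))
Function('F')(Y) = Rational(1, 1592) (Function('F')(Y) = Pow(1592, -1) = Rational(1, 1592))
Mul(Pow(-4255483, -1), Pow(Function('F')(Function('D')(-15)), -1)) = Mul(Pow(-4255483, -1), Pow(Rational(1, 1592), -1)) = Mul(Rational(-1, 4255483), 1592) = Rational(-1592, 4255483)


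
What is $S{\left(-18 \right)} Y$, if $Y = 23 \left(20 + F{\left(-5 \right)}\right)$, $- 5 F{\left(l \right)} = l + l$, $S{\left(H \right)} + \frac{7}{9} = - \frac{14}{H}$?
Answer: $0$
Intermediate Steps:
$S{\left(H \right)} = - \frac{7}{9} - \frac{14}{H}$
$F{\left(l \right)} = - \frac{2 l}{5}$ ($F{\left(l \right)} = - \frac{l + l}{5} = - \frac{2 l}{5}$)
$Y = 506$ ($Y = 23 \left(20 - -2\right) = 23 \left(20 + 2\right) = 23 \cdot 22 = 506$)
$S{\left(-18 \right)} Y = \left(- \frac{7}{9} - \frac{14}{-18}\right) 506 = \left(- \frac{7}{9} - - \frac{7}{9}\right) 506 = \left(- \frac{7}{9} + \frac{7}{9}\right) 506 = 0 \cdot 506 = 0$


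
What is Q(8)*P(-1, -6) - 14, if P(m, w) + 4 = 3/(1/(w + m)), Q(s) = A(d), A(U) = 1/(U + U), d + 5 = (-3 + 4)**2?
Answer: -87/8 ≈ -10.875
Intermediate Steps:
d = -4 (d = -5 + (-3 + 4)**2 = -5 + 1**2 = -5 + 1 = -4)
A(U) = 1/(2*U)
Q(s) = -1/8 (Q(s) = (1/2)/(-4) = (1/2)*(-1/4) = -1/8)
P(m, w) = -4 + 3*m + 3*w (P(m, w) = -4 + 3/(1/(w + m)) = -4 + 3/(1/(m + w)) = -4 + 3*(m + w) = -4 + (3*m + 3*w) = -4 + 3*m + 3*w)
Q(8)*P(-1, -6) - 14 = -(-4 + 3*(-1) + 3*(-6))/8 - 14 = -(-4 - 3 - 18)/8 - 14 = -1/8*(-25) - 14 = 25/8 - 14 = -87/8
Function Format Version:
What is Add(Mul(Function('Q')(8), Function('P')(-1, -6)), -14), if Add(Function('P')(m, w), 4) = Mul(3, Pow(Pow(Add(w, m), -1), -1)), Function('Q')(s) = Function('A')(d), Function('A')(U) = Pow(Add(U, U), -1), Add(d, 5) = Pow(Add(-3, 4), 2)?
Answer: Rational(-87, 8) ≈ -10.875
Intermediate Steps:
d = -4 (d = Add(-5, Pow(Add(-3, 4), 2)) = Add(-5, Pow(1, 2)) = Add(-5, 1) = -4)
Function('A')(U) = Mul(Rational(1, 2), Pow(U, -1)) (Function('A')(U) = Pow(Mul(2, U), -1) = Mul(Rational(1, 2), Pow(U, -1)))
Function('Q')(s) = Rational(-1, 8) (Function('Q')(s) = Mul(Rational(1, 2), Pow(-4, -1)) = Mul(Rational(1, 2), Rational(-1, 4)) = Rational(-1, 8))
Function('P')(m, w) = Add(-4, Mul(3, m), Mul(3, w)) (Function('P')(m, w) = Add(-4, Mul(3, Pow(Pow(Add(w, m), -1), -1))) = Add(-4, Mul(3, Pow(Pow(Add(m, w), -1), -1))) = Add(-4, Mul(3, Add(m, w))) = Add(-4, Add(Mul(3, m), Mul(3, w))) = Add(-4, Mul(3, m), Mul(3, w)))
Add(Mul(Function('Q')(8), Function('P')(-1, -6)), -14) = Add(Mul(Rational(-1, 8), Add(-4, Mul(3, -1), Mul(3, -6))), -14) = Add(Mul(Rational(-1, 8), Add(-4, -3, -18)), -14) = Add(Mul(Rational(-1, 8), -25), -14) = Add(Rational(25, 8), -14) = Rational(-87, 8)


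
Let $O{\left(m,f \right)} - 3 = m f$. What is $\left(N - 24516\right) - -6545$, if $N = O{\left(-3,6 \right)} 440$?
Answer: $-24571$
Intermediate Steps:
$O{\left(m,f \right)} = 3 + f m$ ($O{\left(m,f \right)} = 3 + m f = 3 + f m$)
$N = -6600$ ($N = \left(3 + 6 \left(-3\right)\right) 440 = \left(3 - 18\right) 440 = \left(-15\right) 440 = -6600$)
$\left(N - 24516\right) - -6545 = \left(-6600 - 24516\right) - -6545 = -31116 + 6545 = -24571$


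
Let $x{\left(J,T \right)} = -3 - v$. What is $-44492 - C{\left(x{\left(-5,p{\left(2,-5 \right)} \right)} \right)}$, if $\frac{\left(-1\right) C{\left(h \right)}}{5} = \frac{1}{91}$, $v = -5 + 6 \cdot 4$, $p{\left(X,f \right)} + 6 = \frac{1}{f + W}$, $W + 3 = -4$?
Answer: $- \frac{4048767}{91} \approx -44492.0$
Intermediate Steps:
$W = -7$ ($W = -3 - 4 = -7$)
$p{\left(X,f \right)} = -6 + \frac{1}{-7 + f}$ ($p{\left(X,f \right)} = -6 + \frac{1}{f - 7} = -6 + \frac{1}{-7 + f}$)
$v = 19$ ($v = -5 + 24 = 19$)
$x{\left(J,T \right)} = -22$ ($x{\left(J,T \right)} = -3 - 19 = -22$)
$C{\left(h \right)} = - \frac{5}{91}$
$-44492 - C{\left(x{\left(-5,p{\left(2,-5 \right)} \right)} \right)} = -44492 - - \frac{5}{91} = -44492 + \frac{5}{91} = - \frac{4048767}{91}$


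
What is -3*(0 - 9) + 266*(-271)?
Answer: -72059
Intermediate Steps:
-3*(0 - 9) + 266*(-271) = -3*(-9) - 72086 = 27 - 72086 = -72059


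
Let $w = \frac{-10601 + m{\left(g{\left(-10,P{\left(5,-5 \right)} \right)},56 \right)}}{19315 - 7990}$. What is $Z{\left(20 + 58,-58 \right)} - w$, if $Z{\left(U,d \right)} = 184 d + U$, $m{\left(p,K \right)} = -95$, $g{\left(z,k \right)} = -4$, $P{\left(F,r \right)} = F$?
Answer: $- \frac{119966354}{11325} \approx -10593.0$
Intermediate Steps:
$Z{\left(U,d \right)} = U + 184 d$
$w = - \frac{10696}{11325}$ ($w = \frac{-10601 - 95}{19315 - 7990} = - \frac{10696}{11325} \approx -0.94446$)
$Z{\left(20 + 58,-58 \right)} - w = \left(\left(20 + 58\right) + 184 \left(-58\right)\right) - - \frac{10696}{11325} = \left(78 - 10672\right) + \frac{10696}{11325} = -10594 + \frac{10696}{11325} = - \frac{119966354}{11325}$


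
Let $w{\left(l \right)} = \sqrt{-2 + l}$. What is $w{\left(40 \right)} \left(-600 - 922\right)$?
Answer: $- 1522 \sqrt{38} \approx -9382.2$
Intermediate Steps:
$w{\left(40 \right)} \left(-600 - 922\right) = \sqrt{-2 + 40} \left(-600 - 922\right) = \sqrt{38} \left(-1522\right) = - 1522 \sqrt{38}$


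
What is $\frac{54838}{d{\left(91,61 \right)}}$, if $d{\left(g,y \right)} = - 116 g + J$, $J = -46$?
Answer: $- \frac{27419}{5301} \approx -5.1724$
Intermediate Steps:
$d{\left(g,y \right)} = -46 - 116 g$ ($d{\left(g,y \right)} = - 116 g - 46 = -46 - 116 g$)
$\frac{54838}{d{\left(91,61 \right)}} = \frac{54838}{-46 - 10556} = \frac{54838}{-10602} = 54838 \left(- \frac{1}{10602}\right) = - \frac{27419}{5301}$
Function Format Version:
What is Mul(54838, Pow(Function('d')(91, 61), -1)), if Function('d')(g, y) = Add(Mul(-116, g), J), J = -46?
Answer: Rational(-27419, 5301) ≈ -5.1724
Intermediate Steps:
Function('d')(g, y) = Add(-46, Mul(-116, g)) (Function('d')(g, y) = Add(Mul(-116, g), -46) = Add(-46, Mul(-116, g)))
Mul(54838, Pow(Function('d')(91, 61), -1)) = Mul(54838, Pow(Add(-46, Mul(-116, 91)), -1)) = Mul(54838, Pow(Add(-46, -10556), -1)) = Mul(54838, Pow(-10602, -1)) = Mul(54838, Rational(-1, 10602)) = Rational(-27419, 5301)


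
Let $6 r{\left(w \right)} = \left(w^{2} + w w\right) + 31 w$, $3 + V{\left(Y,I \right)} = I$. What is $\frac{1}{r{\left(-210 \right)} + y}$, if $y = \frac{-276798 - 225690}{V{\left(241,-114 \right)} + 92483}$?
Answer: $\frac{46183}{628530301} \approx 7.3478 \cdot 10^{-5}$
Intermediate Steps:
$V{\left(Y,I \right)} = -3 + I$
$y = - \frac{251244}{46183}$ ($y = \frac{-276798 - 225690}{\left(-3 - 114\right) + 92483} = - \frac{502488}{-117 + 92483} = - \frac{502488}{92366} = \left(-502488\right) \frac{1}{92366} = - \frac{251244}{46183} \approx -5.4402$)
$r{\left(w \right)} = \frac{w^{2}}{3} + \frac{31 w}{6}$ ($r{\left(w \right)} = \frac{\left(w^{2} + w w\right) + 31 w}{6} = \frac{\left(w^{2} + w^{2}\right) + 31 w}{6} = \frac{2 w^{2} + 31 w}{6} = \frac{w^{2}}{3} + \frac{31 w}{6}$)
$\frac{1}{r{\left(-210 \right)} + y} = \frac{1}{\frac{1}{6} \left(-210\right) \left(31 + 2 \left(-210\right)\right) - \frac{251244}{46183}} = \frac{1}{\frac{1}{6} \left(-210\right) \left(31 - 420\right) - \frac{251244}{46183}} = \frac{1}{\frac{1}{6} \left(-210\right) \left(-389\right) - \frac{251244}{46183}} = \frac{1}{13615 - \frac{251244}{46183}} = \frac{1}{\frac{628530301}{46183}} = \frac{46183}{628530301}$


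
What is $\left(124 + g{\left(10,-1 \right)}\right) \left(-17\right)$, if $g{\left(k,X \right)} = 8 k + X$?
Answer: $-3451$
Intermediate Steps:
$g{\left(k,X \right)} = X + 8 k$
$\left(124 + g{\left(10,-1 \right)}\right) \left(-17\right) = \left(124 + \left(-1 + 8 \cdot 10\right)\right) \left(-17\right) = \left(124 + \left(-1 + 80\right)\right) \left(-17\right) = \left(124 + 79\right) \left(-17\right) = 203 \left(-17\right) = -3451$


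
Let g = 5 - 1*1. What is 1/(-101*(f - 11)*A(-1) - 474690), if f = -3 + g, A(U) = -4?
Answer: -1/478730 ≈ -2.0889e-6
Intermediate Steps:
g = 4 (g = 5 - 1 = 4)
f = 1 (f = -3 + 4 = 1)
1/(-101*(f - 11)*A(-1) - 474690) = 1/(-101*(1 - 11)*(-4) - 474690) = 1/(-(-1010)*(-4) - 474690) = 1/(-101*40 - 474690) = 1/(-4040 - 474690) = 1/(-478730) = -1/478730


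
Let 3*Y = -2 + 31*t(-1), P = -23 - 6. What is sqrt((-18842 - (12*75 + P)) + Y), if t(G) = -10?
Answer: I*sqrt(19817) ≈ 140.77*I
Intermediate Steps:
P = -29
Y = -104 (Y = (-2 + 31*(-10))/3 = (-2 - 310)/3 = (1/3)*(-312) = -104)
sqrt((-18842 - (12*75 + P)) + Y) = sqrt((-18842 - (12*75 - 29)) - 104) = sqrt((-18842 - (900 - 29)) - 104) = sqrt((-18842 - 1*871) - 104) = sqrt((-18842 - 871) - 104) = sqrt(-19713 - 104) = sqrt(-19817) = I*sqrt(19817)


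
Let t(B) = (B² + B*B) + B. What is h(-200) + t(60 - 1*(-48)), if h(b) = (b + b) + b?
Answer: 22836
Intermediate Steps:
h(b) = 3*b (h(b) = 2*b + b = 3*b)
t(B) = B + 2*B² (t(B) = (B² + B²) + B = 2*B² + B = B + 2*B²)
h(-200) + t(60 - 1*(-48)) = 3*(-200) + (60 - 1*(-48))*(1 + 2*(60 - 1*(-48))) = -600 + (60 + 48)*(1 + 2*(60 + 48)) = -600 + 108*(1 + 2*108) = -600 + 108*(1 + 216) = -600 + 108*217 = -600 + 23436 = 22836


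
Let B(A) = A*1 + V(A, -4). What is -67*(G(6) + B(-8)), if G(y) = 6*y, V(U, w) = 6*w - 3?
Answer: -67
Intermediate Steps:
V(U, w) = -3 + 6*w
B(A) = -27 + A (B(A) = A*1 + (-3 + 6*(-4)) = A + (-3 - 24) = A - 27 = -27 + A)
-67*(G(6) + B(-8)) = -67*(6*6 + (-27 - 8)) = -67*(36 - 35) = -67*1 = -67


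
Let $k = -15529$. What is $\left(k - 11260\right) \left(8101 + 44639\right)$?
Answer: $-1412851860$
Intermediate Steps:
$\left(k - 11260\right) \left(8101 + 44639\right) = \left(-15529 - 11260\right) \left(8101 + 44639\right) = \left(-26789\right) 52740 = -1412851860$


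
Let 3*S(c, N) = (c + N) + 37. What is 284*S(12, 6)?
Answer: 15620/3 ≈ 5206.7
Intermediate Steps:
S(c, N) = 37/3 + N/3 + c/3 (S(c, N) = ((c + N) + 37)/3 = ((N + c) + 37)/3 = (37 + N + c)/3 = 37/3 + N/3 + c/3)
284*S(12, 6) = 284*(37/3 + (1/3)*6 + (1/3)*12) = 284*(37/3 + 2 + 4) = 284*(55/3) = 15620/3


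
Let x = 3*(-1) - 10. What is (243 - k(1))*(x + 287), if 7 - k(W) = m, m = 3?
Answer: 65486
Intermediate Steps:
k(W) = 4 (k(W) = 7 - 1*3 = 7 - 3 = 4)
x = -13 (x = -3 - 10 = -13)
(243 - k(1))*(x + 287) = (243 - 1*4)*(-13 + 287) = (243 - 4)*274 = 239*274 = 65486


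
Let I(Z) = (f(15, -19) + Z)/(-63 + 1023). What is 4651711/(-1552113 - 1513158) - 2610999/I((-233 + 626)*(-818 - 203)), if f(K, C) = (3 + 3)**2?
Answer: 2560472129855851/409946278269 ≈ 6245.9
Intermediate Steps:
f(K, C) = 36 (f(K, C) = 6**2 = 36)
I(Z) = 3/80 + Z/960 (I(Z) = (36 + Z)/(-63 + 1023) = (36 + Z)/960 = (36 + Z)*(1/960) = 3/80 + Z/960)
4651711/(-1552113 - 1513158) - 2610999/I((-233 + 626)*(-818 - 203)) = 4651711/(-1552113 - 1513158) - 2610999/(3/80 + ((-233 + 626)*(-818 - 203))/960) = 4651711/(-3065271) - 2610999/(3/80 + (393*(-1021))/960) = 4651711*(-1/3065271) - 2610999/(3/80 + (1/960)*(-401253)) = -4651711/3065271 - 2610999/(3/80 - 133751/320) = -4651711/3065271 - 2610999/(-133739/320) = -4651711/3065271 - 2610999*(-320/133739) = -4651711/3065271 + 835519680/133739 = 2560472129855851/409946278269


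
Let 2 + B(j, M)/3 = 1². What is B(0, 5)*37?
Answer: -111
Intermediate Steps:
B(j, M) = -3 (B(j, M) = -6 + 3*1² = -6 + 3*1 = -6 + 3 = -3)
B(0, 5)*37 = -3*37 = -111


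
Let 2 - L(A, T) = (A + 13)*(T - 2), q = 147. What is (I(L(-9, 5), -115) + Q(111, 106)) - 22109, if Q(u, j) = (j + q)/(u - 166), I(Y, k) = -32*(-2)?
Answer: -110248/5 ≈ -22050.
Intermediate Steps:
L(A, T) = 2 - (-2 + T)*(13 + A) (L(A, T) = 2 - (A + 13)*(T - 2) = 2 - (13 + A)*(-2 + T) = 2 - (-2 + T)*(13 + A))
I(Y, k) = 64
Q(u, j) = (147 + j)/(-166 + u) (Q(u, j) = (j + 147)/(u - 166) = (147 + j)/(-166 + u))
(I(L(-9, 5), -115) + Q(111, 106)) - 22109 = (64 + (147 + 106)/(-166 + 111)) - 22109 = (64 + 253/(-55)) - 22109 = (64 - 1/55*253) - 22109 = (64 - 23/5) - 22109 = 297/5 - 22109 = -110248/5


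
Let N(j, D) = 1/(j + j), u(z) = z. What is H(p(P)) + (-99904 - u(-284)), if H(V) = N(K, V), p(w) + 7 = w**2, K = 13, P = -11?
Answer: -2590119/26 ≈ -99620.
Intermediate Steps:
N(j, D) = 1/(2*j)
p(w) = -7 + w**2
H(V) = 1/26 (H(V) = (1/2)/13 = (1/2)*(1/13) = 1/26)
H(p(P)) + (-99904 - u(-284)) = 1/26 + (-99904 - 1*(-284)) = 1/26 + (-99904 + 284) = 1/26 - 99620 = -2590119/26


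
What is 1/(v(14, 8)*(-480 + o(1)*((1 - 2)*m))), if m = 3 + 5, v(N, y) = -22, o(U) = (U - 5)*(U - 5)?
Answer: 1/13376 ≈ 7.4761e-5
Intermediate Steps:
o(U) = (-5 + U)**2 (o(U) = (-5 + U)*(-5 + U) = (-5 + U)**2)
m = 8
1/(v(14, 8)*(-480 + o(1)*((1 - 2)*m))) = 1/(-22*(-480 + (-5 + 1)**2*((1 - 2)*8))) = 1/(-22*(-480 + (-4)**2*(-1*8))) = 1/(-22*(-480 + 16*(-8))) = 1/(-22*(-480 - 128)) = 1/(-22*(-608)) = 1/13376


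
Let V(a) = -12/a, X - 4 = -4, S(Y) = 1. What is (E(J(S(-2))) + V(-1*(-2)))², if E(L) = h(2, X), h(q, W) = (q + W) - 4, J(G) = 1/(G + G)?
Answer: 64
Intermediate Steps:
J(G) = 1/(2*G)
X = 0 (X = 4 - 4 = 0)
h(q, W) = -4 + W + q (h(q, W) = (W + q) - 4 = -4 + W + q)
E(L) = -2 (E(L) = -4 + 0 + 2 = -2)
(E(J(S(-2))) + V(-1*(-2)))² = (-2 - 12/((-1*(-2))))² = (-2 - 12/2)² = (-2 - 12*½)² = (-2 - 6)² = (-8)² = 64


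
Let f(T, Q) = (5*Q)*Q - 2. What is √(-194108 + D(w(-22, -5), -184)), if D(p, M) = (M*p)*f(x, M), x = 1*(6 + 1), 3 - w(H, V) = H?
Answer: 2*I*√194718227 ≈ 27908.0*I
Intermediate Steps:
w(H, V) = 3 - H
x = 7 (x = 1*7 = 7)
f(T, Q) = -2 + 5*Q² (f(T, Q) = 5*Q² - 2 = -2 + 5*Q²)
D(p, M) = M*p*(-2 + 5*M²) (D(p, M) = (M*p)*(-2 + 5*M²) = M*p*(-2 + 5*M²))
√(-194108 + D(w(-22, -5), -184)) = √(-194108 - 184*(3 - 1*(-22))*(-2 + 5*(-184)²)) = √(-194108 - 184*(3 + 22)*(-2 + 5*33856)) = √(-194108 - 184*25*(-2 + 169280)) = √(-194108 - 184*25*169278) = √(-194108 - 778678800) = √(-778872908) = 2*I*√194718227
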